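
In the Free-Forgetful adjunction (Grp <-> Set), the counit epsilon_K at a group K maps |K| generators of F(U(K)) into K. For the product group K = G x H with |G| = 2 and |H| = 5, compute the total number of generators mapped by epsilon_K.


The counit epsilon_K: F(U(K)) -> K of the Free-Forgetful adjunction
maps |K| generators of F(U(K)) into K. For K = G x H (the product group),
|G x H| = |G| * |H|.
Total generators mapped = 2 * 5 = 10.

10


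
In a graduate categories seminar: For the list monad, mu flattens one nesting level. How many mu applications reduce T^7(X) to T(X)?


Each application of mu: T^2 -> T removes one layer of nesting.
Starting at depth 7 (i.e., T^7(X)), we need to reach T(X).
Number of mu applications = 7 - 1 = 6

6


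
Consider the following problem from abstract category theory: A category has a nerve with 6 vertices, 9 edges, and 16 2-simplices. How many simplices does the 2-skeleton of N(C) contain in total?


The 2-skeleton of the nerve N(C) consists of simplices in dimensions 0, 1, 2:
  |N(C)_0| = 6 (objects)
  |N(C)_1| = 9 (morphisms)
  |N(C)_2| = 16 (composable pairs)
Total = 6 + 9 + 16 = 31

31


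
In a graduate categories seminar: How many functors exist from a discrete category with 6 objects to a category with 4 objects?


A functor from a discrete category C to D is determined by
where each object maps. Each of the 6 objects of C can map
to any of the 4 objects of D independently.
Number of functors = 4^6 = 4096

4096


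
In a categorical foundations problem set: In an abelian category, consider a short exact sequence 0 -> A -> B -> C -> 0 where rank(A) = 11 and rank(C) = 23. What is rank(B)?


For a short exact sequence 0 -> A -> B -> C -> 0,
rank is additive: rank(B) = rank(A) + rank(C).
rank(B) = 11 + 23 = 34

34


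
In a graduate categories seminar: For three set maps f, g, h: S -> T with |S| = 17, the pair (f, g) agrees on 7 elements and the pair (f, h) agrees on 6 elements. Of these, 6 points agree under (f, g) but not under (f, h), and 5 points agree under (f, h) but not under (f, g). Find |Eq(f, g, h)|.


Eq(f, g, h) is the triple-agreement set: points in S where all three
maps take the same value. Using inclusion-exclusion on the pairwise data:
Pair (f, g) agrees on 7 points; pair (f, h) on 6 points.
Points agreeing under (f, g) but not (f, h) = 6; under (f, h) but not (f, g) = 5.
Triple-agreement = agreement-in-(f, g) minus points that agree under (f, g) but not (f, h):
|Eq(f, g, h)| = 7 - 6 = 1
(cross-check via (f, h): 6 - 5 = 1.)

1


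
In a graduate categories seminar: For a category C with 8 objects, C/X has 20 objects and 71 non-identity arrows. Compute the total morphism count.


In the slice category C/X, objects are morphisms to X.
Identity morphisms: 20 (one per object of C/X).
Non-identity morphisms: 71.
Total = 20 + 71 = 91

91


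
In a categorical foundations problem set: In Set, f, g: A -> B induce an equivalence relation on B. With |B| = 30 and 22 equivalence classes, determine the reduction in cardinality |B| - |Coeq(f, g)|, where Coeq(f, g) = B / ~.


The coequalizer Coeq(f, g) = B / ~ has one element per equivalence class.
|B| = 30, |Coeq(f, g)| = 22.
|B| - |Coeq(f, g)| = 30 - 22 = 8.

8


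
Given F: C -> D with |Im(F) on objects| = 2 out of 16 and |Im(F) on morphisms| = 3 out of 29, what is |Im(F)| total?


The image of F consists of distinct objects and distinct morphisms.
|Im(F)| on objects = 2
|Im(F)| on morphisms = 3
Total image cardinality = 2 + 3 = 5

5


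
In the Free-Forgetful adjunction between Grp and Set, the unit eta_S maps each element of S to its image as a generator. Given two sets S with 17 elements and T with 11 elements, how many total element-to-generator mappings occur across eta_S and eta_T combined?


The unit eta_X: X -> U(F(X)) of the Free-Forgetful adjunction
maps each element of X to a generator of F(X). For X = S + T (disjoint
union in Set), |S + T| = |S| + |T|.
Total mappings = 17 + 11 = 28.

28


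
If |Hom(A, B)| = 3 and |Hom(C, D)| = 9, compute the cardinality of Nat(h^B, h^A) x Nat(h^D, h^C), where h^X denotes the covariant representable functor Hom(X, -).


By the Yoneda lemma, Nat(h^B, h^A) is isomorphic to Hom(A, B),
so |Nat(h^B, h^A)| = |Hom(A, B)| and |Nat(h^D, h^C)| = |Hom(C, D)|.
|Hom(A, B)| = 3, |Hom(C, D)| = 9.
|Nat(h^B, h^A) x Nat(h^D, h^C)| = 3 * 9 = 27

27


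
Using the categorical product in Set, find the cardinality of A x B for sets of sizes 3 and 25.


In Set, the product A x B is the Cartesian product.
By the universal property, |A x B| = |A| * |B|.
|A x B| = 3 * 25 = 75

75


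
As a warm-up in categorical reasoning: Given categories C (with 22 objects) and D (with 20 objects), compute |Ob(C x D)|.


The product category C x D has objects that are pairs (c, d).
Number of pairs = |Ob(C)| * |Ob(D)| = 22 * 20 = 440

440


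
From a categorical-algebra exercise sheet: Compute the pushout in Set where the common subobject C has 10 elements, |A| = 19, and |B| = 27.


The pushout A +_C B identifies the images of C in A and B.
|A +_C B| = |A| + |B| - |C| (for injections).
= 19 + 27 - 10 = 36

36


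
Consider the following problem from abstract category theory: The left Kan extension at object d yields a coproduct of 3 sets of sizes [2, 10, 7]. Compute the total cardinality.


Pointwise, the left Kan extension (Lan_F H)(d) is the colimit, indexed
by the comma category (F downarrow d), of H composed with the
projection (F downarrow d) -> C. Here that colimit is given
as a coproduct (disjoint union) of sets, so its cardinality is the
sum of the sizes of the summands.
Coproduct of sets with sizes: 2 + 10 + 7
= 19

19


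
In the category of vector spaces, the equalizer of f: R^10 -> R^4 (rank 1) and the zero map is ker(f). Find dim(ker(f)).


The equalizer of f and the zero map is ker(f).
By the rank-nullity theorem: dim(ker(f)) = dim(domain) - rank(f).
dim(ker(f)) = 10 - 1 = 9

9


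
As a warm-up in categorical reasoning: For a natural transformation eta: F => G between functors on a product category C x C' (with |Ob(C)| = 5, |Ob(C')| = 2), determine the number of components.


A natural transformation eta: F => G assigns one component morphism per
object of the domain category.
The domain is the product category C x C', so
|Ob(C x C')| = |Ob(C)| * |Ob(C')| = 5 * 2 = 10.
Therefore eta has 10 component morphisms.

10


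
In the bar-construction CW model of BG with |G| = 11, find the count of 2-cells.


In the bar-construction CW model of BG, the n-cells are indexed by
n-tuples [g_1|...|g_n] of non-identity elements of G (degenerate
simplices with some g_i = e do not contribute cells), so there are
(|G| - 1)^n n-cells.
For dim = 2 with |G| = 11:
cells = (11 - 1)^2 = 10^2 = 100

100


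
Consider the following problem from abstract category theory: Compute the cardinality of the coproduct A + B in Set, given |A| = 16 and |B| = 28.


In Set, the coproduct A + B is the disjoint union.
|A + B| = |A| + |B| = 16 + 28 = 44

44


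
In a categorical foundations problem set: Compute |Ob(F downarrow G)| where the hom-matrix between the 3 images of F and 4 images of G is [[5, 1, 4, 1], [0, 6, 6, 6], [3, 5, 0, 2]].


Objects of (F downarrow G) are triples (a, b, h: F(a)->G(b)).
The count equals the sum of all entries in the hom-matrix.
sum(row 0) = 11
sum(row 1) = 18
sum(row 2) = 10
Grand total = 39

39


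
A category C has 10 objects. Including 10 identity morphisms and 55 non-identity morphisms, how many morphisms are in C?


Each object has an identity morphism, giving 10 identities.
Adding the 55 non-identity morphisms:
Total = 10 + 55 = 65

65


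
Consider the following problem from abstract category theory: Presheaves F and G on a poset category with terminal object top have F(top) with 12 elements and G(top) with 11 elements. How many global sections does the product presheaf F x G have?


Global sections of a presheaf on a poset with terminal top satisfy
Gamma(H) ~ H(top). Presheaves admit pointwise products, so
(F x G)(top) = F(top) x G(top) (Cartesian product).
|Gamma(F x G)| = |F(top)| * |G(top)| = 12 * 11 = 132.

132


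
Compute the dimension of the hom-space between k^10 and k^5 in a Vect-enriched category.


In Vect-enriched categories, Hom(k^n, k^m) is the space of m x n matrices.
dim(Hom(k^10, k^5)) = 5 * 10 = 50

50


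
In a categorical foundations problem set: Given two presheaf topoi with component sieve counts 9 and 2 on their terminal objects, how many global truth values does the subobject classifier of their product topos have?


In a product of presheaf topoi E_1 x E_2, the subobject classifier
is Omega = Omega_1 x Omega_2 (componentwise), so
|Omega(top)| = |Omega_1(top_1)| * |Omega_2(top_2)|.
= 9 * 2 = 18.

18


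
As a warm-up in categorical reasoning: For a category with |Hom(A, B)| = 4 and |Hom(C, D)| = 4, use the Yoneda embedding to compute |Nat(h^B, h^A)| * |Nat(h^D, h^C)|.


By the Yoneda lemma, Nat(h^B, h^A) is isomorphic to Hom(A, B),
so |Nat(h^B, h^A)| = |Hom(A, B)| and |Nat(h^D, h^C)| = |Hom(C, D)|.
|Hom(A, B)| = 4, |Hom(C, D)| = 4.
|Nat(h^B, h^A) x Nat(h^D, h^C)| = 4 * 4 = 16

16


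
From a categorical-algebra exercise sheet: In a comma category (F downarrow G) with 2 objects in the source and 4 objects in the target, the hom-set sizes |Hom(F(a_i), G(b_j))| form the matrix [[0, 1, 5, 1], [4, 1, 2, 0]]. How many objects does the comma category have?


Objects of (F downarrow G) are triples (a, b, h: F(a)->G(b)).
The count equals the sum of all entries in the hom-matrix.
sum(row 0) = 7
sum(row 1) = 7
Grand total = 14

14


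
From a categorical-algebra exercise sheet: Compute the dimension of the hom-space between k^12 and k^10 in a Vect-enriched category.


In Vect-enriched categories, Hom(k^n, k^m) is the space of m x n matrices.
dim(Hom(k^12, k^10)) = 10 * 12 = 120

120


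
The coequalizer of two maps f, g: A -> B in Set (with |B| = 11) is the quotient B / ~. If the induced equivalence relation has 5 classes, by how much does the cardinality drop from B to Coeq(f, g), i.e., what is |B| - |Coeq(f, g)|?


The coequalizer Coeq(f, g) = B / ~ has one element per equivalence class.
|B| = 11, |Coeq(f, g)| = 5.
|B| - |Coeq(f, g)| = 11 - 5 = 6.

6


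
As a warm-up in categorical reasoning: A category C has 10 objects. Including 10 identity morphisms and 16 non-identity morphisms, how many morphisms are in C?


Each object has an identity morphism, giving 10 identities.
Adding the 16 non-identity morphisms:
Total = 10 + 16 = 26

26


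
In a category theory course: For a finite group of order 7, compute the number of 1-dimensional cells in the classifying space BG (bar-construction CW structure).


In the bar-construction CW model of BG, the n-cells are indexed by
n-tuples [g_1|...|g_n] of non-identity elements of G (degenerate
simplices with some g_i = e do not contribute cells), so there are
(|G| - 1)^n n-cells.
For dim = 1 with |G| = 7:
cells = (7 - 1)^1 = 6^1 = 6

6


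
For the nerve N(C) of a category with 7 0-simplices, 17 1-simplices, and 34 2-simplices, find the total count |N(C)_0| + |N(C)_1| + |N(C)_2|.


The 2-skeleton of the nerve N(C) consists of simplices in dimensions 0, 1, 2:
  |N(C)_0| = 7 (objects)
  |N(C)_1| = 17 (morphisms)
  |N(C)_2| = 34 (composable pairs)
Total = 7 + 17 + 34 = 58

58


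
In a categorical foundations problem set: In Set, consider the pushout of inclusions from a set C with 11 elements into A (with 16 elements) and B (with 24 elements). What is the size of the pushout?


The pushout A +_C B identifies the images of C in A and B.
|A +_C B| = |A| + |B| - |C| (for injections).
= 16 + 24 - 11 = 29

29


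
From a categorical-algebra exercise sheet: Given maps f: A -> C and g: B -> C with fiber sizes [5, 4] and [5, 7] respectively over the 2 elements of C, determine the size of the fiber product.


The pullback A x_C B consists of pairs (a, b) with f(a) = g(b).
For each element c in C, the fiber product has |f^-1(c)| * |g^-1(c)| elements.
Summing over C: 5 * 5 + 4 * 7
= 25 + 28 = 53

53


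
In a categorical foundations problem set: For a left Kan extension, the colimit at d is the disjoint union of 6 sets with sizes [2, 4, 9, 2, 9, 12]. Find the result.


Pointwise, the left Kan extension (Lan_F H)(d) is the colimit, indexed
by the comma category (F downarrow d), of H composed with the
projection (F downarrow d) -> C. Here that colimit is given
as a coproduct (disjoint union) of sets, so its cardinality is the
sum of the sizes of the summands.
Coproduct of sets with sizes: 2 + 4 + 9 + 2 + 9 + 12
= 38

38


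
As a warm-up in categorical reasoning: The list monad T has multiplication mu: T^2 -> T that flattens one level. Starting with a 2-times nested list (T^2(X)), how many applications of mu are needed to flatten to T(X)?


Each application of mu: T^2 -> T removes one layer of nesting.
Starting at depth 2 (i.e., T^2(X)), we need to reach T(X).
Number of mu applications = 2 - 1 = 1

1


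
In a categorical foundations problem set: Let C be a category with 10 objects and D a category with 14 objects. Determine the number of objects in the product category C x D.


The product category C x D has objects that are pairs (c, d).
Number of pairs = |Ob(C)| * |Ob(D)| = 10 * 14 = 140

140


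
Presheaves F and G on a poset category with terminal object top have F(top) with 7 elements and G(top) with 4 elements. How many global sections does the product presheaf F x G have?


Global sections of a presheaf on a poset with terminal top satisfy
Gamma(H) ~ H(top). Presheaves admit pointwise products, so
(F x G)(top) = F(top) x G(top) (Cartesian product).
|Gamma(F x G)| = |F(top)| * |G(top)| = 7 * 4 = 28.

28


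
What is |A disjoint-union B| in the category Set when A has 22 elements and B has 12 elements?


In Set, the coproduct A + B is the disjoint union.
|A + B| = |A| + |B| = 22 + 12 = 34

34


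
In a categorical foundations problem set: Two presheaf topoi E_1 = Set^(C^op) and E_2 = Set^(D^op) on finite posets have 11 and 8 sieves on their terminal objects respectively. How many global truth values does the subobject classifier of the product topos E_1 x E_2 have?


In a product of presheaf topoi E_1 x E_2, the subobject classifier
is Omega = Omega_1 x Omega_2 (componentwise), so
|Omega(top)| = |Omega_1(top_1)| * |Omega_2(top_2)|.
= 11 * 8 = 88.

88


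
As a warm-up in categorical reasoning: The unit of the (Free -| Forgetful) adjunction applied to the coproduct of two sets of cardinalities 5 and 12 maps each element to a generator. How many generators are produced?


The unit eta_X: X -> U(F(X)) of the Free-Forgetful adjunction
maps each element of X to a generator of F(X). For X = S + T (disjoint
union in Set), |S + T| = |S| + |T|.
Total mappings = 5 + 12 = 17.

17


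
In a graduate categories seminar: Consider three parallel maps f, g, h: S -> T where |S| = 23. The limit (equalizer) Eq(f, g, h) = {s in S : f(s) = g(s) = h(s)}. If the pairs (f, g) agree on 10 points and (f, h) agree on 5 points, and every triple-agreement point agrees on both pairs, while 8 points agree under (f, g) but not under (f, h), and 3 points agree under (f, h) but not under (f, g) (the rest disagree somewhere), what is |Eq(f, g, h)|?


Eq(f, g, h) is the triple-agreement set: points in S where all three
maps take the same value. Using inclusion-exclusion on the pairwise data:
Pair (f, g) agrees on 10 points; pair (f, h) on 5 points.
Points agreeing under (f, g) but not (f, h) = 8; under (f, h) but not (f, g) = 3.
Triple-agreement = agreement-in-(f, g) minus points that agree under (f, g) but not (f, h):
|Eq(f, g, h)| = 10 - 8 = 2
(cross-check via (f, h): 5 - 3 = 2.)

2


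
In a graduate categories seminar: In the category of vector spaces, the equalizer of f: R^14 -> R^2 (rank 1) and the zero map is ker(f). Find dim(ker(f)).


The equalizer of f and the zero map is ker(f).
By the rank-nullity theorem: dim(ker(f)) = dim(domain) - rank(f).
dim(ker(f)) = 14 - 1 = 13

13


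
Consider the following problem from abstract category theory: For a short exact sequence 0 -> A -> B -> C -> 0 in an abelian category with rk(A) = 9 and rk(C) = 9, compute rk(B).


For a short exact sequence 0 -> A -> B -> C -> 0,
rank is additive: rank(B) = rank(A) + rank(C).
rank(B) = 9 + 9 = 18

18


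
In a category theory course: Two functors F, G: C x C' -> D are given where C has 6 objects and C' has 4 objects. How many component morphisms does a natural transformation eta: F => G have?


A natural transformation eta: F => G assigns one component morphism per
object of the domain category.
The domain is the product category C x C', so
|Ob(C x C')| = |Ob(C)| * |Ob(C')| = 6 * 4 = 24.
Therefore eta has 24 component morphisms.

24


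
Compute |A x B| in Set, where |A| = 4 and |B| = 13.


In Set, the product A x B is the Cartesian product.
By the universal property, |A x B| = |A| * |B|.
|A x B| = 4 * 13 = 52

52


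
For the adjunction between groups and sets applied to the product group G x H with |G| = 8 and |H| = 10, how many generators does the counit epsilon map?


The counit epsilon_K: F(U(K)) -> K of the Free-Forgetful adjunction
maps |K| generators of F(U(K)) into K. For K = G x H (the product group),
|G x H| = |G| * |H|.
Total generators mapped = 8 * 10 = 80.

80


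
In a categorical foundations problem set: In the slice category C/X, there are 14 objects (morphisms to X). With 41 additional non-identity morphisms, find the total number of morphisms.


In the slice category C/X, objects are morphisms to X.
Identity morphisms: 14 (one per object of C/X).
Non-identity morphisms: 41.
Total = 14 + 41 = 55

55


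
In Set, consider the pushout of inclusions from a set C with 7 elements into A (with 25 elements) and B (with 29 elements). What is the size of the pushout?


The pushout A +_C B identifies the images of C in A and B.
|A +_C B| = |A| + |B| - |C| (for injections).
= 25 + 29 - 7 = 47

47


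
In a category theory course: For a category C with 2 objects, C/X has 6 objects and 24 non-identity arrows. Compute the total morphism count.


In the slice category C/X, objects are morphisms to X.
Identity morphisms: 6 (one per object of C/X).
Non-identity morphisms: 24.
Total = 6 + 24 = 30

30


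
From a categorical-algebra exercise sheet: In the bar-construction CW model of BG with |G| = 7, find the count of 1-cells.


In the bar-construction CW model of BG, the n-cells are indexed by
n-tuples [g_1|...|g_n] of non-identity elements of G (degenerate
simplices with some g_i = e do not contribute cells), so there are
(|G| - 1)^n n-cells.
For dim = 1 with |G| = 7:
cells = (7 - 1)^1 = 6^1 = 6

6


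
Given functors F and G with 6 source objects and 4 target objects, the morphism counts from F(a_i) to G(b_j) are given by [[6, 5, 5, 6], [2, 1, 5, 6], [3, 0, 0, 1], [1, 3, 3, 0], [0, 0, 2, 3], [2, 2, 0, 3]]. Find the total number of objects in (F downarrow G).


Objects of (F downarrow G) are triples (a, b, h: F(a)->G(b)).
The count equals the sum of all entries in the hom-matrix.
sum(row 0) = 22
sum(row 1) = 14
sum(row 2) = 4
sum(row 3) = 7
sum(row 4) = 5
sum(row 5) = 7
Grand total = 59

59


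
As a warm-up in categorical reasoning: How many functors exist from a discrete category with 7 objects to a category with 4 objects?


A functor from a discrete category C to D is determined by
where each object maps. Each of the 7 objects of C can map
to any of the 4 objects of D independently.
Number of functors = 4^7 = 16384

16384


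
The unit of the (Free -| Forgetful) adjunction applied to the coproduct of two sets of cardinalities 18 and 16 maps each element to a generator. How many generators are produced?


The unit eta_X: X -> U(F(X)) of the Free-Forgetful adjunction
maps each element of X to a generator of F(X). For X = S + T (disjoint
union in Set), |S + T| = |S| + |T|.
Total mappings = 18 + 16 = 34.

34


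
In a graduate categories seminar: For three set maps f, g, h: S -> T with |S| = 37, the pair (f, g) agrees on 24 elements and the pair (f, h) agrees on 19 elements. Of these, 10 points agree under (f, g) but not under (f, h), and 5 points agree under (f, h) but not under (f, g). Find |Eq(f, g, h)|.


Eq(f, g, h) is the triple-agreement set: points in S where all three
maps take the same value. Using inclusion-exclusion on the pairwise data:
Pair (f, g) agrees on 24 points; pair (f, h) on 19 points.
Points agreeing under (f, g) but not (f, h) = 10; under (f, h) but not (f, g) = 5.
Triple-agreement = agreement-in-(f, g) minus points that agree under (f, g) but not (f, h):
|Eq(f, g, h)| = 24 - 10 = 14
(cross-check via (f, h): 19 - 5 = 14.)

14


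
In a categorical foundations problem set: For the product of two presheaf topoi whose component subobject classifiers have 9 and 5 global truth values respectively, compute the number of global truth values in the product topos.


In a product of presheaf topoi E_1 x E_2, the subobject classifier
is Omega = Omega_1 x Omega_2 (componentwise), so
|Omega(top)| = |Omega_1(top_1)| * |Omega_2(top_2)|.
= 9 * 5 = 45.

45


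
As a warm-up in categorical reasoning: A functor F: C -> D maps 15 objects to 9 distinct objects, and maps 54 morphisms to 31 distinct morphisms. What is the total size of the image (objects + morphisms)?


The image of F consists of distinct objects and distinct morphisms.
|Im(F)| on objects = 9
|Im(F)| on morphisms = 31
Total image cardinality = 9 + 31 = 40

40


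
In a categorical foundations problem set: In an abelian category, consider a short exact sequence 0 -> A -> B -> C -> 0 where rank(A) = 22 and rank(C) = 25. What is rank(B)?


For a short exact sequence 0 -> A -> B -> C -> 0,
rank is additive: rank(B) = rank(A) + rank(C).
rank(B) = 22 + 25 = 47

47


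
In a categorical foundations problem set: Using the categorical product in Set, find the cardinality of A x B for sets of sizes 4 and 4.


In Set, the product A x B is the Cartesian product.
By the universal property, |A x B| = |A| * |B|.
|A x B| = 4 * 4 = 16

16


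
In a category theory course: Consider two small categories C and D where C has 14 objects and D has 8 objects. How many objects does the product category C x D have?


The product category C x D has objects that are pairs (c, d).
Number of pairs = |Ob(C)| * |Ob(D)| = 14 * 8 = 112

112


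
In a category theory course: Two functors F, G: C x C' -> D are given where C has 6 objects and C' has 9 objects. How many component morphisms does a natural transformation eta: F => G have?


A natural transformation eta: F => G assigns one component morphism per
object of the domain category.
The domain is the product category C x C', so
|Ob(C x C')| = |Ob(C)| * |Ob(C')| = 6 * 9 = 54.
Therefore eta has 54 component morphisms.

54


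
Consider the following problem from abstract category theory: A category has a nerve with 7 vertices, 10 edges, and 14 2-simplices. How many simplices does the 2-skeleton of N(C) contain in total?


The 2-skeleton of the nerve N(C) consists of simplices in dimensions 0, 1, 2:
  |N(C)_0| = 7 (objects)
  |N(C)_1| = 10 (morphisms)
  |N(C)_2| = 14 (composable pairs)
Total = 7 + 10 + 14 = 31

31


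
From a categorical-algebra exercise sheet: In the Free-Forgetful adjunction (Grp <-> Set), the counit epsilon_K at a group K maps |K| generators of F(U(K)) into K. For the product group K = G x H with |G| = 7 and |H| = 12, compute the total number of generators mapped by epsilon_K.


The counit epsilon_K: F(U(K)) -> K of the Free-Forgetful adjunction
maps |K| generators of F(U(K)) into K. For K = G x H (the product group),
|G x H| = |G| * |H|.
Total generators mapped = 7 * 12 = 84.

84


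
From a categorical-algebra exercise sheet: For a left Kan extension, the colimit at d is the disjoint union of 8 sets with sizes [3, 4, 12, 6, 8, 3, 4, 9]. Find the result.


Pointwise, the left Kan extension (Lan_F H)(d) is the colimit, indexed
by the comma category (F downarrow d), of H composed with the
projection (F downarrow d) -> C. Here that colimit is given
as a coproduct (disjoint union) of sets, so its cardinality is the
sum of the sizes of the summands.
Coproduct of sets with sizes: 3 + 4 + 12 + 6 + 8 + 3 + 4 + 9
= 49

49


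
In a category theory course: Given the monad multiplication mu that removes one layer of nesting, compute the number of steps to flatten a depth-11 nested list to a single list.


Each application of mu: T^2 -> T removes one layer of nesting.
Starting at depth 11 (i.e., T^11(X)), we need to reach T(X).
Number of mu applications = 11 - 1 = 10

10


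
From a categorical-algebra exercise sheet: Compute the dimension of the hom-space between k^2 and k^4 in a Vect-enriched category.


In Vect-enriched categories, Hom(k^n, k^m) is the space of m x n matrices.
dim(Hom(k^2, k^4)) = 4 * 2 = 8

8


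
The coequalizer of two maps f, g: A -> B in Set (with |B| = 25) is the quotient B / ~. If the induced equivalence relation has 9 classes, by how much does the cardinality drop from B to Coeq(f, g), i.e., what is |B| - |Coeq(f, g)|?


The coequalizer Coeq(f, g) = B / ~ has one element per equivalence class.
|B| = 25, |Coeq(f, g)| = 9.
|B| - |Coeq(f, g)| = 25 - 9 = 16.

16


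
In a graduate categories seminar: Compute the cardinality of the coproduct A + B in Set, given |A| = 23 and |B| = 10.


In Set, the coproduct A + B is the disjoint union.
|A + B| = |A| + |B| = 23 + 10 = 33

33


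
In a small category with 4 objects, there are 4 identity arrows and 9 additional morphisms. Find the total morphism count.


Each object has an identity morphism, giving 4 identities.
Adding the 9 non-identity morphisms:
Total = 4 + 9 = 13

13


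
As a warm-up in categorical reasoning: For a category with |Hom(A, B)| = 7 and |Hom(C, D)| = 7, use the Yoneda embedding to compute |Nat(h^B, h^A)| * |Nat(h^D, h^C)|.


By the Yoneda lemma, Nat(h^B, h^A) is isomorphic to Hom(A, B),
so |Nat(h^B, h^A)| = |Hom(A, B)| and |Nat(h^D, h^C)| = |Hom(C, D)|.
|Hom(A, B)| = 7, |Hom(C, D)| = 7.
|Nat(h^B, h^A) x Nat(h^D, h^C)| = 7 * 7 = 49

49


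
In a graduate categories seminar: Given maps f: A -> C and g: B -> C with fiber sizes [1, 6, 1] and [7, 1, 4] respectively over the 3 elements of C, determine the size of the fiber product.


The pullback A x_C B consists of pairs (a, b) with f(a) = g(b).
For each element c in C, the fiber product has |f^-1(c)| * |g^-1(c)| elements.
Summing over C: 1 * 7 + 6 * 1 + 1 * 4
= 7 + 6 + 4 = 17

17


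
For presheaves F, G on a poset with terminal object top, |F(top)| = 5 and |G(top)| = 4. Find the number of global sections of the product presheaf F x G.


Global sections of a presheaf on a poset with terminal top satisfy
Gamma(H) ~ H(top). Presheaves admit pointwise products, so
(F x G)(top) = F(top) x G(top) (Cartesian product).
|Gamma(F x G)| = |F(top)| * |G(top)| = 5 * 4 = 20.

20


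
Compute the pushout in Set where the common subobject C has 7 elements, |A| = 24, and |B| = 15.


The pushout A +_C B identifies the images of C in A and B.
|A +_C B| = |A| + |B| - |C| (for injections).
= 24 + 15 - 7 = 32

32


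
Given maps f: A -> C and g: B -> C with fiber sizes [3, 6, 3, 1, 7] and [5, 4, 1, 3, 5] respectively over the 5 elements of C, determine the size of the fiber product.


The pullback A x_C B consists of pairs (a, b) with f(a) = g(b).
For each element c in C, the fiber product has |f^-1(c)| * |g^-1(c)| elements.
Summing over C: 3 * 5 + 6 * 4 + 3 * 1 + 1 * 3 + 7 * 5
= 15 + 24 + 3 + 3 + 35 = 80

80


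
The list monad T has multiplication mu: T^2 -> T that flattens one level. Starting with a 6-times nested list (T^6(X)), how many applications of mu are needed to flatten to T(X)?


Each application of mu: T^2 -> T removes one layer of nesting.
Starting at depth 6 (i.e., T^6(X)), we need to reach T(X).
Number of mu applications = 6 - 1 = 5

5


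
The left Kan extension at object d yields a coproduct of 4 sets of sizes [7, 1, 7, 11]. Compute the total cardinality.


Pointwise, the left Kan extension (Lan_F H)(d) is the colimit, indexed
by the comma category (F downarrow d), of H composed with the
projection (F downarrow d) -> C. Here that colimit is given
as a coproduct (disjoint union) of sets, so its cardinality is the
sum of the sizes of the summands.
Coproduct of sets with sizes: 7 + 1 + 7 + 11
= 26

26


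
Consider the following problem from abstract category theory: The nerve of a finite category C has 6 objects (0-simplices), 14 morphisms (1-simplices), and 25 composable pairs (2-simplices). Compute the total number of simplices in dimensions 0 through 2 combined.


The 2-skeleton of the nerve N(C) consists of simplices in dimensions 0, 1, 2:
  |N(C)_0| = 6 (objects)
  |N(C)_1| = 14 (morphisms)
  |N(C)_2| = 25 (composable pairs)
Total = 6 + 14 + 25 = 45

45


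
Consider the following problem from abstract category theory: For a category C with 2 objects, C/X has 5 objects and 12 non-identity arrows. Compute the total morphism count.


In the slice category C/X, objects are morphisms to X.
Identity morphisms: 5 (one per object of C/X).
Non-identity morphisms: 12.
Total = 5 + 12 = 17

17


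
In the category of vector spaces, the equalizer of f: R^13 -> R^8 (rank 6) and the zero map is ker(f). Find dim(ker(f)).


The equalizer of f and the zero map is ker(f).
By the rank-nullity theorem: dim(ker(f)) = dim(domain) - rank(f).
dim(ker(f)) = 13 - 6 = 7

7


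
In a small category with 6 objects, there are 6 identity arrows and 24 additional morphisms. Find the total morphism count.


Each object has an identity morphism, giving 6 identities.
Adding the 24 non-identity morphisms:
Total = 6 + 24 = 30

30


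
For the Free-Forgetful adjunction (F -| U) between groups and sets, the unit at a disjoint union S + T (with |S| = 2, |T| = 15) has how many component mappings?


The unit eta_X: X -> U(F(X)) of the Free-Forgetful adjunction
maps each element of X to a generator of F(X). For X = S + T (disjoint
union in Set), |S + T| = |S| + |T|.
Total mappings = 2 + 15 = 17.

17


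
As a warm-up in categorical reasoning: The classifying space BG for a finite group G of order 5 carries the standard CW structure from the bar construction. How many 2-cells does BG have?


In the bar-construction CW model of BG, the n-cells are indexed by
n-tuples [g_1|...|g_n] of non-identity elements of G (degenerate
simplices with some g_i = e do not contribute cells), so there are
(|G| - 1)^n n-cells.
For dim = 2 with |G| = 5:
cells = (5 - 1)^2 = 4^2 = 16

16


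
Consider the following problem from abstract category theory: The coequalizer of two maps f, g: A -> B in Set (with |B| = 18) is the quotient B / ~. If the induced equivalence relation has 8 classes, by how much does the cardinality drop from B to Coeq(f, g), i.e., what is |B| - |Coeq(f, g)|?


The coequalizer Coeq(f, g) = B / ~ has one element per equivalence class.
|B| = 18, |Coeq(f, g)| = 8.
|B| - |Coeq(f, g)| = 18 - 8 = 10.

10


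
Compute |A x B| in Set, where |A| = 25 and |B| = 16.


In Set, the product A x B is the Cartesian product.
By the universal property, |A x B| = |A| * |B|.
|A x B| = 25 * 16 = 400

400


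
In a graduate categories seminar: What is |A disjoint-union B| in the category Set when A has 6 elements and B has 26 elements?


In Set, the coproduct A + B is the disjoint union.
|A + B| = |A| + |B| = 6 + 26 = 32

32


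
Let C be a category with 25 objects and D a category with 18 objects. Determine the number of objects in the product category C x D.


The product category C x D has objects that are pairs (c, d).
Number of pairs = |Ob(C)| * |Ob(D)| = 25 * 18 = 450

450


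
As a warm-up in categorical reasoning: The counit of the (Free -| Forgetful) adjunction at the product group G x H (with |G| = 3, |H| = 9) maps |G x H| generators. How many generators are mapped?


The counit epsilon_K: F(U(K)) -> K of the Free-Forgetful adjunction
maps |K| generators of F(U(K)) into K. For K = G x H (the product group),
|G x H| = |G| * |H|.
Total generators mapped = 3 * 9 = 27.

27


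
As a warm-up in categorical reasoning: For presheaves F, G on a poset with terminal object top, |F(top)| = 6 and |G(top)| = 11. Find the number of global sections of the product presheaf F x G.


Global sections of a presheaf on a poset with terminal top satisfy
Gamma(H) ~ H(top). Presheaves admit pointwise products, so
(F x G)(top) = F(top) x G(top) (Cartesian product).
|Gamma(F x G)| = |F(top)| * |G(top)| = 6 * 11 = 66.

66


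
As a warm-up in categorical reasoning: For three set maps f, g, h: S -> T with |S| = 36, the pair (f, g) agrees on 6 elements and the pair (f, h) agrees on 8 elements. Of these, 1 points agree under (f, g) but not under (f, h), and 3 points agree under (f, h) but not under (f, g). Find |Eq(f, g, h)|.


Eq(f, g, h) is the triple-agreement set: points in S where all three
maps take the same value. Using inclusion-exclusion on the pairwise data:
Pair (f, g) agrees on 6 points; pair (f, h) on 8 points.
Points agreeing under (f, g) but not (f, h) = 1; under (f, h) but not (f, g) = 3.
Triple-agreement = agreement-in-(f, g) minus points that agree under (f, g) but not (f, h):
|Eq(f, g, h)| = 6 - 1 = 5
(cross-check via (f, h): 8 - 3 = 5.)

5


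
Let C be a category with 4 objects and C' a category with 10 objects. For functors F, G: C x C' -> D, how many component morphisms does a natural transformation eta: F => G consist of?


A natural transformation eta: F => G assigns one component morphism per
object of the domain category.
The domain is the product category C x C', so
|Ob(C x C')| = |Ob(C)| * |Ob(C')| = 4 * 10 = 40.
Therefore eta has 40 component morphisms.

40


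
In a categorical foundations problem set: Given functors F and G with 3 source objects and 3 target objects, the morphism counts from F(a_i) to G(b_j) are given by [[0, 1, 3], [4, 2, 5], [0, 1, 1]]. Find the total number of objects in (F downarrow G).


Objects of (F downarrow G) are triples (a, b, h: F(a)->G(b)).
The count equals the sum of all entries in the hom-matrix.
sum(row 0) = 4
sum(row 1) = 11
sum(row 2) = 2
Grand total = 17

17


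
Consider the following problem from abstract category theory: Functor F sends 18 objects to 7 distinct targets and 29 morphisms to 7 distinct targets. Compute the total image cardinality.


The image of F consists of distinct objects and distinct morphisms.
|Im(F)| on objects = 7
|Im(F)| on morphisms = 7
Total image cardinality = 7 + 7 = 14

14


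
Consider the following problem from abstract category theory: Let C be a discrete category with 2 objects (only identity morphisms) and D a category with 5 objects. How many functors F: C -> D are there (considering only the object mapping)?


A functor from a discrete category C to D is determined by
where each object maps. Each of the 2 objects of C can map
to any of the 5 objects of D independently.
Number of functors = 5^2 = 25

25


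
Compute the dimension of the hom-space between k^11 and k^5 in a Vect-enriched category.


In Vect-enriched categories, Hom(k^n, k^m) is the space of m x n matrices.
dim(Hom(k^11, k^5)) = 5 * 11 = 55

55


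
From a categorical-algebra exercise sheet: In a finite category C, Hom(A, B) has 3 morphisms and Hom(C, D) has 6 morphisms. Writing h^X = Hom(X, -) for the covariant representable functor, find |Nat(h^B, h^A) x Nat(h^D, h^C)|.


By the Yoneda lemma, Nat(h^B, h^A) is isomorphic to Hom(A, B),
so |Nat(h^B, h^A)| = |Hom(A, B)| and |Nat(h^D, h^C)| = |Hom(C, D)|.
|Hom(A, B)| = 3, |Hom(C, D)| = 6.
|Nat(h^B, h^A) x Nat(h^D, h^C)| = 3 * 6 = 18

18


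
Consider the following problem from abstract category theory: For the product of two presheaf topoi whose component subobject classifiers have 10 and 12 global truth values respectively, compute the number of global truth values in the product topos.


In a product of presheaf topoi E_1 x E_2, the subobject classifier
is Omega = Omega_1 x Omega_2 (componentwise), so
|Omega(top)| = |Omega_1(top_1)| * |Omega_2(top_2)|.
= 10 * 12 = 120.

120


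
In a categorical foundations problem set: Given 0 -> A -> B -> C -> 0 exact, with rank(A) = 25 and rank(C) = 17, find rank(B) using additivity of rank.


For a short exact sequence 0 -> A -> B -> C -> 0,
rank is additive: rank(B) = rank(A) + rank(C).
rank(B) = 25 + 17 = 42

42


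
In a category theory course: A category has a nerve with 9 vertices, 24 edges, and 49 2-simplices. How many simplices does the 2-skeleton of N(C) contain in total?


The 2-skeleton of the nerve N(C) consists of simplices in dimensions 0, 1, 2:
  |N(C)_0| = 9 (objects)
  |N(C)_1| = 24 (morphisms)
  |N(C)_2| = 49 (composable pairs)
Total = 9 + 24 + 49 = 82

82


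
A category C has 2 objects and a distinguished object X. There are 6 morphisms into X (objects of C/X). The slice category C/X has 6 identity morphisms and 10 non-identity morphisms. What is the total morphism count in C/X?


In the slice category C/X, objects are morphisms to X.
Identity morphisms: 6 (one per object of C/X).
Non-identity morphisms: 10.
Total = 6 + 10 = 16

16


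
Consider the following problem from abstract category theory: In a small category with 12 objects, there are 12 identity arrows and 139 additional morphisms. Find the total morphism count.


Each object has an identity morphism, giving 12 identities.
Adding the 139 non-identity morphisms:
Total = 12 + 139 = 151

151


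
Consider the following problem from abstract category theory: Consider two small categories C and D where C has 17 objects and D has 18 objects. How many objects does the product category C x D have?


The product category C x D has objects that are pairs (c, d).
Number of pairs = |Ob(C)| * |Ob(D)| = 17 * 18 = 306

306


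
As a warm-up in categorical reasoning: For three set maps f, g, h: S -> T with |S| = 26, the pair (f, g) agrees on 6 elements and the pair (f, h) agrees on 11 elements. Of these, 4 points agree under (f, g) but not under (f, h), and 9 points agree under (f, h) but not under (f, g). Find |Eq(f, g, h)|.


Eq(f, g, h) is the triple-agreement set: points in S where all three
maps take the same value. Using inclusion-exclusion on the pairwise data:
Pair (f, g) agrees on 6 points; pair (f, h) on 11 points.
Points agreeing under (f, g) but not (f, h) = 4; under (f, h) but not (f, g) = 9.
Triple-agreement = agreement-in-(f, g) minus points that agree under (f, g) but not (f, h):
|Eq(f, g, h)| = 6 - 4 = 2
(cross-check via (f, h): 11 - 9 = 2.)

2


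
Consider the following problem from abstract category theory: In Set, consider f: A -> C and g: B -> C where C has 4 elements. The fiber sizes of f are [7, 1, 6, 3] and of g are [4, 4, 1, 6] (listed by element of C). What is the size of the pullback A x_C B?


The pullback A x_C B consists of pairs (a, b) with f(a) = g(b).
For each element c in C, the fiber product has |f^-1(c)| * |g^-1(c)| elements.
Summing over C: 7 * 4 + 1 * 4 + 6 * 1 + 3 * 6
= 28 + 4 + 6 + 18 = 56

56


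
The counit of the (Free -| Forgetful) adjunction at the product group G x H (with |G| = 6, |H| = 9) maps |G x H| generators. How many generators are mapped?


The counit epsilon_K: F(U(K)) -> K of the Free-Forgetful adjunction
maps |K| generators of F(U(K)) into K. For K = G x H (the product group),
|G x H| = |G| * |H|.
Total generators mapped = 6 * 9 = 54.

54


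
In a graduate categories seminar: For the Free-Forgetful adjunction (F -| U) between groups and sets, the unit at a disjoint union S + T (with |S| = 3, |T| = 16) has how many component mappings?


The unit eta_X: X -> U(F(X)) of the Free-Forgetful adjunction
maps each element of X to a generator of F(X). For X = S + T (disjoint
union in Set), |S + T| = |S| + |T|.
Total mappings = 3 + 16 = 19.

19


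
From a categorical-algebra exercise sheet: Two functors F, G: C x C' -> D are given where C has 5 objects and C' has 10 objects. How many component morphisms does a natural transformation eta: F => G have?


A natural transformation eta: F => G assigns one component morphism per
object of the domain category.
The domain is the product category C x C', so
|Ob(C x C')| = |Ob(C)| * |Ob(C')| = 5 * 10 = 50.
Therefore eta has 50 component morphisms.

50
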